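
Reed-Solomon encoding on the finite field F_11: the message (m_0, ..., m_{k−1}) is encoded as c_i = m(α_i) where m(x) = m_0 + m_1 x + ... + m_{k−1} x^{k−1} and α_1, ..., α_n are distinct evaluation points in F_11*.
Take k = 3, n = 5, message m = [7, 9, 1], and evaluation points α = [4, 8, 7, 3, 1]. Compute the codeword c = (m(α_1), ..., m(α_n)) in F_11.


c = [4, 0, 9, 10, 6]

Message polynomial: m(x) = 7 + 9·x + 1·x^2 (mod 11).
For each evaluation point α_i, compute m(α_i) mod 11:
  α_1 = 4: Horner steps 1 → 2 → 4, so m(4) = 4.
  α_2 = 8: Horner steps 1 → 6 → 0, so m(8) = 0.
  α_3 = 7: Horner steps 1 → 5 → 9, so m(7) = 9.
  α_4 = 3: Horner steps 1 → 1 → 10, so m(3) = 10.
  α_5 = 1: Horner steps 1 → 10 → 6, so m(1) = 6.
Codeword c = [4, 0, 9, 10, 6] ∈ F_11^5.


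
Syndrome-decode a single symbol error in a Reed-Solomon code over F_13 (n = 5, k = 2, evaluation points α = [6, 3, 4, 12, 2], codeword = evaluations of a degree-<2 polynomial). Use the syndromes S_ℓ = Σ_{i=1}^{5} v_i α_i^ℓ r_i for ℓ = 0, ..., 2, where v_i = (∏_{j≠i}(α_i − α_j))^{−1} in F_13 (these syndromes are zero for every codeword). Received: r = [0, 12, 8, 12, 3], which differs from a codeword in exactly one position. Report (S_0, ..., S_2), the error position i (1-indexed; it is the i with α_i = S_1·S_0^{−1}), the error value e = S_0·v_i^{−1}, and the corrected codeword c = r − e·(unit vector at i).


S = (9, 4, 9), error at position 4, error magnitude e = 10, c = [0, 12, 8, 2, 3].

Step 1: column multipliers v_i = (∏_{j≠i}(α_i − α_j))^{−1} mod 13.
  i = 1 (α = 6): (6−3)(6−4)(6−12)(6−2) = 3·2·(−6)·4 = −144 ≡ 12, so v_1 = 12^{−1} = 12 (mod 13).
  i = 2 (α = 3): (3−6)(3−4)(3−12)(3−2) = (−3)·(−1)·(−9)·1 = −27 ≡ 12, so v_2 = 12^{−1} = 12 (mod 13).
  i = 3 (α = 4): (4−6)(4−3)(4−12)(4−2) = (−2)·1·(−8)·2 = 32 ≡ 6, so v_3 = 6^{−1} = 11 (mod 13).
  i = 4 (α = 12): (12−6)(12−3)(12−4)(12−2) = 6·9·8·10 = 4320 ≡ 4, so v_4 = 4^{−1} = 10 (mod 13).
  i = 5 (α = 2): (2−6)(2−3)(2−4)(2−12) = (−4)·(−1)·(−2)·(−10) = 80 ≡ 2, so v_5 = 2^{−1} = 7 (mod 13).
  v = [12, 12, 11, 10, 7].
Step 2: syndromes of r = [0, 12, 8, 12, 3] (all sums mod 13).
  S_0 = Σ v_i r_i = 12·0 + 12·12 + 11·8 + 10·12 + 7·3 = 373 ≡ 9.
  S_1 = Σ v_i α_i r_i = 12·6·0 + 12·3·12 + 11·4·8 + 10·12·12 + 7·2·3 = 2266 ≡ 4.
  α_i^2 mod 13 = [10, 9, 3, 1, 4].
  S_2 = Σ v_i α_i^2 r_i = 12·10·0 + 12·9·12 + 11·3·8 + 10·1·12 + 7·4·3 = 1764 ≡ 9.
  S = (9, 4, 9) ≠ 0, so r is not a codeword (an error is present).
Step 3: locate the error. For a single error e at position i, S_ℓ = v_i·e·α_i^ℓ, so α_err = S_1/S_0.
  S_0^{−1} = 9^{−1} = 3 (mod 13), so α_err = 4·3 = 12 ≡ 12 = α_4. Error position i = 4.
  Consistency check: S_2/S_1 = 9·10 = 90 ≡ 12 = α_err ✓ (single-error assumption holds).
Step 4: error magnitude e = S_0/v_4 = S_0·∏_{j≠4}(α_4 − α_j) = 9·4 = 36 ≡ 10 (mod 13).
Step 5: correct position 4: c_4 = r_4 − e = 12 − 10 ≡ 2 (mod 13). Hence c = [0, 12, 8, 2, 3].
  Check: interpolating c through the α_i gives m(x) = 11 + 9·x (degree < 2) with m(α_i) = c_i for every i, so c is indeed a codeword.


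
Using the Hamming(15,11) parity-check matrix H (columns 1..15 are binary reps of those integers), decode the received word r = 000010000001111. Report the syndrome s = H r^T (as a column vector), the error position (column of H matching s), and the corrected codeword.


s = (0, 1, 0, 1)^T, error position = 5, corrected codeword c = 000000000001111

Compute s = H r^T mod 2 one row at a time:
  s_1 = 0 + 0 + 0 + 0 + 1 + 1 + 1 + 1 = 4 ≡ 0 (mod 2).
  s_2 = 0 + 1 + 0 + 0 + 1 + 1 + 1 + 1 = 5 ≡ 1 (mod 2).
  s_3 = 0 + 0 + 0 + 0 + 0 + 0 + 1 + 1 = 2 ≡ 0 (mod 2).
  s_4 = 0 + 0 + 1 + 0 + 0 + 0 + 1 + 1 = 3 ≡ 1 (mod 2).
s = (0, 1, 0, 1)^T — this equals column 5 of H (binary 0101), so error is at position 5.
Correct: flip bit 5 of r = 000010000001111 to get c = 000000000001111.


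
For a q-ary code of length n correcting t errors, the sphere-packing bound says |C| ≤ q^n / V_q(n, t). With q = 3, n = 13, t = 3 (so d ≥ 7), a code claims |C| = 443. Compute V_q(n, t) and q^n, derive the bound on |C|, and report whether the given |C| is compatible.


V_q(n, t) = 2627, q^n = 1594323, Hamming bound = 606, |C| = 443 ≤ bound (satisfied).

Step 1: Compute V_q(n, t) = Σ_{j=0}^3 C(n, j) (q−1)^j.
  j = 0: C(13,0)·(2)^0 = 1·1 = 1.
  j = 1: C(13,1)·(2)^1 = 13·2 = 26.
  j = 2: C(13,2)·(2)^2 = 78·4 = 312.
  j = 3: C(13,3)·(2)^3 = 286·8 = 2288.
  V_q(n, t) = 1 + 26 + 312 + 2288 = 2627.
Step 2: q^n = 3^13 = 1594323.
Step 3: Hamming bound ⌊q^n / V_q(n,t)⌋ = ⌊1594323/2627⌋ = 606.
Step 4: Compare |C| = 443 to 606: satisfied.
The claimed |C| lies below the Hamming bound.


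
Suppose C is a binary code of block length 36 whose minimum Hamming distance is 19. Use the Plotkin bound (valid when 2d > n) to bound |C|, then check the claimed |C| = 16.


Plotkin bound M ≤ 18; given |C| = 16 ≤ bound (satisfied).

Check applicability: 2d = 38, n = 36.
2d − n = 2 > 0, so Plotkin applies.
Compute d/(2d−n) = 19/2 ≈ 9.5000.
⌊d/(2d−n)⌋ = 9.
Plotkin bound: M ≤ 2·9 = 18.
Given |C| = 16, check: satisfied.
This |C| is below the Plotkin bound.


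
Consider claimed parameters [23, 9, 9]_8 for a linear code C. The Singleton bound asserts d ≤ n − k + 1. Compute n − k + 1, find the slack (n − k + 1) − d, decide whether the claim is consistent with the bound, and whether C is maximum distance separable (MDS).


Singleton RHS = n − k + 1 = 15, slack = 6, bound satisfied, not MDS.

Singleton bound: d ≤ n − k + 1.
Here n = 23, k = 9, so n − k + 1 = 15.
Given d = 9, check d ≤ 15: YES.
Slack = (n − k + 1) − d = 6.
The code is NOT MDS (slack = 6 > 0).
Description: the claimed parameters are [23, 9, 9]_8; such a code would be non-MDS.


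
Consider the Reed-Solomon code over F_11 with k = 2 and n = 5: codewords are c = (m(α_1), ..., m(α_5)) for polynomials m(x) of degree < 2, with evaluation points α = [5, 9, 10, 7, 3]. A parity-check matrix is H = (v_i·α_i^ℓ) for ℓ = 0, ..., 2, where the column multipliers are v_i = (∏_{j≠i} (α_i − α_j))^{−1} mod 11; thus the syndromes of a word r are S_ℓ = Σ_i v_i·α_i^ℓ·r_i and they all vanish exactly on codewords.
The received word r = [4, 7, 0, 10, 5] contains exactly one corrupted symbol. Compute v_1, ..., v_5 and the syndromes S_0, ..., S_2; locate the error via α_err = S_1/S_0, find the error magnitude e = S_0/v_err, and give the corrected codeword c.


S = (3, 4, 9), error at position 1, error magnitude e = 2, c = [2, 7, 0, 10, 5].

Step 1: column multipliers v_i = (∏_{j≠i}(α_i − α_j))^{−1} mod 11.
  i = 1 (α = 5): (5−9)(5−10)(5−7)(5−3) = (−4)·(−5)·(−2)·2 = −80 ≡ 8, so v_1 = 8^{−1} = 7 (mod 11).
  i = 2 (α = 9): (9−5)(9−10)(9−7)(9−3) = 4·(−1)·2·6 = −48 ≡ 7, so v_2 = 7^{−1} = 8 (mod 11).
  i = 3 (α = 10): (10−5)(10−9)(10−7)(10−3) = 5·1·3·7 = 105 ≡ 6, so v_3 = 6^{−1} = 2 (mod 11).
  i = 4 (α = 7): (7−5)(7−9)(7−10)(7−3) = 2·(−2)·(−3)·4 = 48 ≡ 4, so v_4 = 4^{−1} = 3 (mod 11).
  i = 5 (α = 3): (3−5)(3−9)(3−10)(3−7) = (−2)·(−6)·(−7)·(−4) = 336 ≡ 6, so v_5 = 6^{−1} = 2 (mod 11).
  v = [7, 8, 2, 3, 2].
Step 2: syndromes of r = [4, 7, 0, 10, 5] (all sums mod 11).
  S_0 = Σ v_i r_i = 7·4 + 8·7 + 2·0 + 3·10 + 2·5 = 124 ≡ 3.
  S_1 = Σ v_i α_i r_i = 7·5·4 + 8·9·7 + 2·10·0 + 3·7·10 + 2·3·5 = 884 ≡ 4.
  α_i^2 mod 11 = [3, 4, 1, 5, 9].
  S_2 = Σ v_i α_i^2 r_i = 7·3·4 + 8·4·7 + 2·1·0 + 3·5·10 + 2·9·5 = 548 ≡ 9.
  S = (3, 4, 9) ≠ 0, so r is not a codeword (an error is present).
Step 3: locate the error. For a single error e at position i, S_ℓ = v_i·e·α_i^ℓ, so α_err = S_1/S_0.
  S_0^{−1} = 3^{−1} = 4 (mod 11), so α_err = 4·4 = 16 ≡ 5 = α_1. Error position i = 1.
  Consistency check: S_2/S_1 = 9·3 = 27 ≡ 5 = α_err ✓ (single-error assumption holds).
Step 4: error magnitude e = S_0/v_1 = S_0·∏_{j≠1}(α_1 − α_j) = 3·8 = 24 ≡ 2 (mod 11).
Step 5: correct position 1: c_1 = r_1 − e = 4 − 2 ≡ 2 (mod 11). Hence c = [2, 7, 0, 10, 5].
  Check: interpolating c through the α_i gives m(x) = 4 + 4·x (degree < 2) with m(α_i) = c_i for every i, so c is indeed a codeword.


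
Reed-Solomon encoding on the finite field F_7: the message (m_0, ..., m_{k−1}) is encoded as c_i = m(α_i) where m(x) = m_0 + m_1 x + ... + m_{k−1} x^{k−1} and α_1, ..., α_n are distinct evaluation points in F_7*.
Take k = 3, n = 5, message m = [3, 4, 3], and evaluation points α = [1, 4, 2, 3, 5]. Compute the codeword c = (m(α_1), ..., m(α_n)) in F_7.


c = [3, 4, 2, 0, 0]

Message polynomial: m(x) = 3 + 4·x + 3·x^2 (mod 7).
For each evaluation point α_i, compute m(α_i) mod 7:
  α_1 = 1: Horner steps 3 → 0 → 3, so m(1) = 3.
  α_2 = 4: Horner steps 3 → 2 → 4, so m(4) = 4.
  α_3 = 2: Horner steps 3 → 3 → 2, so m(2) = 2.
  α_4 = 3: Horner steps 3 → 6 → 0, so m(3) = 0.
  α_5 = 5: Horner steps 3 → 5 → 0, so m(5) = 0.
Codeword c = [3, 4, 2, 0, 0] ∈ F_7^5.


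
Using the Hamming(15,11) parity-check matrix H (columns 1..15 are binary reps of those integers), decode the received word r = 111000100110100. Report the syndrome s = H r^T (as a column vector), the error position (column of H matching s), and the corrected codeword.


s = (1, 0, 1, 1)^T, error position = 11, corrected codeword c = 111000100100100

Compute s = H r^T mod 2 one row at a time:
  s_1 = 0 + 0 + 1 + 1 + 0 + 1 + 0 + 0 = 3 ≡ 1 (mod 2).
  s_2 = 0 + 0 + 0 + 1 + 0 + 1 + 0 + 0 = 2 ≡ 0 (mod 2).
  s_3 = 1 + 1 + 0 + 1 + 1 + 1 + 0 + 0 = 5 ≡ 1 (mod 2).
  s_4 = 1 + 1 + 0 + 1 + 0 + 1 + 1 + 0 = 5 ≡ 1 (mod 2).
s = (1, 0, 1, 1)^T — this equals column 11 of H (binary 1011), so error is at position 11.
Correct: flip bit 11 of r = 111000100110100 to get c = 111000100100100.


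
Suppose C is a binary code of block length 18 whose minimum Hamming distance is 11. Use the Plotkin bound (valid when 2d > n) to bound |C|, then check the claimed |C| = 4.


Plotkin bound M ≤ 4; given |C| = 4 ≤ bound (satisfied).

Check applicability: 2d = 22, n = 18.
2d − n = 4 > 0, so Plotkin applies.
Compute d/(2d−n) = 11/4 ≈ 2.7500.
⌊d/(2d−n)⌋ = 2.
Plotkin bound: M ≤ 2·2 = 4.
Given |C| = 4, check: satisfied.
This |C| is at the Plotkin bound.


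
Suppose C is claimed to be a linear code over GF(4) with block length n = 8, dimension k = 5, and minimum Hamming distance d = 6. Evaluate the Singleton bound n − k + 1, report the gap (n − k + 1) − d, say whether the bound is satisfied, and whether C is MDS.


Singleton RHS = n − k + 1 = 4, slack = -2, bound violated (no such code; not MDS).

Singleton bound: d ≤ n − k + 1.
Here n = 8, k = 5, so n − k + 1 = 4.
Given d = 6, check d ≤ 4: NO.
Slack = (n − k + 1) − d = -2.
The slack is negative: d = 6 exceeds n − k + 1 = 4 by 2, so the Singleton bound is violated and no linear [8, 5, 6]_4 code can exist. In particular it is not MDS (MDS requires d = n − k + 1 exactly).
Description: the claimed parameters are [8, 5, 6]_4; such a code would be impossible (violates the Singleton bound).


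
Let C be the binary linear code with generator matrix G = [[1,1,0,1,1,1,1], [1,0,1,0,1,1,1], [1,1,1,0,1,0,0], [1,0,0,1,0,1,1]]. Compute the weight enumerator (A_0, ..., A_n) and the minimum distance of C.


Weight distribution: A_0 = 1, A_2 = 2, A_3 = 6, A_4 = 3, A_5 = 2, A_6 = 2. Minimum distance d = 2.

Enumerate all 2^4 = 16 messages m ∈ F_2^4.
For each, compute codeword c = mG in F_2^7, then tally its weight.
  m = 0000 → c = 0000000, weight = 0.
  m = 1000 → c = 1101111, weight = 6.
  m = 0100 → c = 1010111, weight = 5.
  m = 1100 → c = 0111000, weight = 3.
  m = 0010 → c = 1110100, weight = 4.
  m = 1010 → c = 0011011, weight = 4.
  m = 0110 → c = 0100011, weight = 3.
  m = 1110 → c = 1001100, weight = 3.
  m = 0001 → c = 1001011, weight = 4.
  m = 1001 → c = 0100100, weight = 2.
  m = 0101 → c = 0011100, weight = 3.
  m = 1101 → c = 1110011, weight = 5.
  m = 0011 → c = 0111111, weight = 6.
  m = 1011 → c = 1010000, weight = 2.
  m = 0111 → c = 1101000, weight = 3.
  m = 1111 → c = 0000111, weight = 3.
Tally weights:
  weight 0: 1 codewords.
  weight 2: 2 codewords.
  weight 3: 6 codewords.
  weight 4: 3 codewords.
  weight 5: 2 codewords.
  weight 6: 2 codewords.
Minimum distance d = smallest w > 0 with A_w > 0 = 2.
Sanity: Σ A_w = 16 = 2^4 = 16 ✓.


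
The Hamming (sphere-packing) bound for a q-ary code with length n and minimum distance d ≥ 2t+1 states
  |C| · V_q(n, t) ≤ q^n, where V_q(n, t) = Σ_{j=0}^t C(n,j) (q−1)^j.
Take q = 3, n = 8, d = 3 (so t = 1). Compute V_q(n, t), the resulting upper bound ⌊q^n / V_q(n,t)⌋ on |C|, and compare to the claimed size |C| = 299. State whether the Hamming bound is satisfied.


V_q(n, t) = 17, q^n = 6561, Hamming bound = 385, |C| = 299 ≤ bound (satisfied).

Step 1: Compute V_q(n, t) = Σ_{j=0}^1 C(n, j) (q−1)^j.
  j = 0: C(8,0)·(2)^0 = 1·1 = 1.
  j = 1: C(8,1)·(2)^1 = 8·2 = 16.
  V_q(n, t) = 1 + 16 = 17.
Step 2: q^n = 3^8 = 6561.
Step 3: Hamming bound ⌊q^n / V_q(n,t)⌋ = ⌊6561/17⌋ = 385.
Step 4: Compare |C| = 299 to 385: satisfied.
The claimed |C| lies below the Hamming bound.


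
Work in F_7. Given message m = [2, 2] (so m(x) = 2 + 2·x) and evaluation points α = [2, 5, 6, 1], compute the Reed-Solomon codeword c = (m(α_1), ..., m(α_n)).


c = [6, 5, 0, 4]

Message polynomial: m(x) = 2 + 2·x (mod 7).
For each evaluation point α_i, compute m(α_i) mod 7:
  α_1 = 2: Horner steps 2 → 6, so m(2) = 6.
  α_2 = 5: Horner steps 2 → 5, so m(5) = 5.
  α_3 = 6: Horner steps 2 → 0, so m(6) = 0.
  α_4 = 1: Horner steps 2 → 4, so m(1) = 4.
Codeword c = [6, 5, 0, 4] ∈ F_7^4.


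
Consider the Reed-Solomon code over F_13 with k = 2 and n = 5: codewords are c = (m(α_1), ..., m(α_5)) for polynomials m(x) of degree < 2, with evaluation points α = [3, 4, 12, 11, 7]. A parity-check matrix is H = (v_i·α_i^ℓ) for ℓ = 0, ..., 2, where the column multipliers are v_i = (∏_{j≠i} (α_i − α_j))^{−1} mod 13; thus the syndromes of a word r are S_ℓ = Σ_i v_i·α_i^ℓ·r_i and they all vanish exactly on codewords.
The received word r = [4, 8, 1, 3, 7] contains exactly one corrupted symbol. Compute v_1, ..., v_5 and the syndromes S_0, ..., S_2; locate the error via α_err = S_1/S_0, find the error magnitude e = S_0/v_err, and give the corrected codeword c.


S = (11, 4, 5), error at position 4, error magnitude e = 6, c = [4, 8, 1, 10, 7].

Step 1: column multipliers v_i = (∏_{j≠i}(α_i − α_j))^{−1} mod 13.
  i = 1 (α = 3): (3−4)(3−12)(3−11)(3−7) = (−1)·(−9)·(−8)·(−4) = 288 ≡ 2, so v_1 = 2^{−1} = 7 (mod 13).
  i = 2 (α = 4): (4−3)(4−12)(4−11)(4−7) = 1·(−8)·(−7)·(−3) = −168 ≡ 1, so v_2 = 1^{−1} = 1 (mod 13).
  i = 3 (α = 12): (12−3)(12−4)(12−11)(12−7) = 9·8·1·5 = 360 ≡ 9, so v_3 = 9^{−1} = 3 (mod 13).
  i = 4 (α = 11): (11−3)(11−4)(11−12)(11−7) = 8·7·(−1)·4 = −224 ≡ 10, so v_4 = 10^{−1} = 4 (mod 13).
  i = 5 (α = 7): (7−3)(7−4)(7−12)(7−11) = 4·3·(−5)·(−4) = 240 ≡ 6, so v_5 = 6^{−1} = 11 (mod 13).
  v = [7, 1, 3, 4, 11].
Step 2: syndromes of r = [4, 8, 1, 3, 7] (all sums mod 13).
  S_0 = Σ v_i r_i = 7·4 + 1·8 + 3·1 + 4·3 + 11·7 = 128 ≡ 11.
  S_1 = Σ v_i α_i r_i = 7·3·4 + 1·4·8 + 3·12·1 + 4·11·3 + 11·7·7 = 823 ≡ 4.
  α_i^2 mod 13 = [9, 3, 1, 4, 10].
  S_2 = Σ v_i α_i^2 r_i = 7·9·4 + 1·3·8 + 3·1·1 + 4·4·3 + 11·10·7 = 1097 ≡ 5.
  S = (11, 4, 5) ≠ 0, so r is not a codeword (an error is present).
Step 3: locate the error. For a single error e at position i, S_ℓ = v_i·e·α_i^ℓ, so α_err = S_1/S_0.
  S_0^{−1} = 11^{−1} = 6 (mod 13), so α_err = 4·6 = 24 ≡ 11 = α_4. Error position i = 4.
  Consistency check: S_2/S_1 = 5·10 = 50 ≡ 11 = α_err ✓ (single-error assumption holds).
Step 4: error magnitude e = S_0/v_4 = S_0·∏_{j≠4}(α_4 − α_j) = 11·10 = 110 ≡ 6 (mod 13).
Step 5: correct position 4: c_4 = r_4 − e = 3 − 6 ≡ 10 (mod 13). Hence c = [4, 8, 1, 10, 7].
  Check: interpolating c through the α_i gives m(x) = 5 + 4·x (degree < 2) with m(α_i) = c_i for every i, so c is indeed a codeword.


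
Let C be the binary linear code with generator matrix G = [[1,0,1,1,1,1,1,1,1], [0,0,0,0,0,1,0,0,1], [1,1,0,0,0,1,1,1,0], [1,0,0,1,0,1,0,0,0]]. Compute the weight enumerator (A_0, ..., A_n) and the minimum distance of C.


Weight distribution: A_0 = 1, A_2 = 1, A_3 = 2, A_4 = 2, A_5 = 6, A_6 = 3, A_8 = 1. Minimum distance d = 2.

Enumerate all 2^4 = 16 messages m ∈ F_2^4.
For each, compute codeword c = mG in F_2^9, then tally its weight.
  m = 0000 → c = 000000000, weight = 0.
  m = 1000 → c = 101111111, weight = 8.
  m = 0100 → c = 000001001, weight = 2.
  m = 1100 → c = 101110110, weight = 6.
  m = 0010 → c = 110001110, weight = 5.
  m = 1010 → c = 011110001, weight = 5.
  m = 0110 → c = 110000111, weight = 5.
  m = 1110 → c = 011111000, weight = 5.
  m = 0001 → c = 100101000, weight = 3.
  m = 1001 → c = 001010111, weight = 5.
  m = 0101 → c = 100100001, weight = 3.
  m = 1101 → c = 001011110, weight = 5.
  m = 0011 → c = 010100110, weight = 4.
  m = 1011 → c = 111011001, weight = 6.
  m = 0111 → c = 010101111, weight = 6.
  m = 1111 → c = 111010000, weight = 4.
Tally weights:
  weight 0: 1 codewords.
  weight 2: 1 codewords.
  weight 3: 2 codewords.
  weight 4: 2 codewords.
  weight 5: 6 codewords.
  weight 6: 3 codewords.
  weight 8: 1 codewords.
Minimum distance d = smallest w > 0 with A_w > 0 = 2.
Sanity: Σ A_w = 16 = 2^4 = 16 ✓.


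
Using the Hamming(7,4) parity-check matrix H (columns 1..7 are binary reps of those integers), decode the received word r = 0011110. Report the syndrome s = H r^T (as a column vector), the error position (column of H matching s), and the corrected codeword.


s = (1, 0, 0)^T, error position = 4, corrected codeword c = 0010110

Compute s = H r^T mod 2 one row at a time:
  s_1 = 1 + 1 + 1 + 0 = 3 ≡ 1 (mod 2).
  s_2 = 0 + 1 + 1 + 0 = 2 ≡ 0 (mod 2).
  s_3 = 0 + 1 + 1 + 0 = 2 ≡ 0 (mod 2).
s = (1, 0, 0)^T — this equals column 4 of H (binary 100), so error is at position 4.
Correct: flip bit 4 of r = 0011110 to get c = 0010110.


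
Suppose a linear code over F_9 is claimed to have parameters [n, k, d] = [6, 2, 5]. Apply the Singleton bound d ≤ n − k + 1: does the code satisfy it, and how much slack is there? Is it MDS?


Singleton RHS = n − k + 1 = 5, slack = 0, bound satisfied, MDS.

Singleton bound: d ≤ n − k + 1.
Here n = 6, k = 2, so n − k + 1 = 5.
Given d = 5, check d ≤ 5: YES.
Slack = (n − k + 1) − d = 0.
The code is MDS (slack = 0).
Description: the claimed parameters are [6, 2, 5]_9; such a code would be MDS (meets Singleton bound).


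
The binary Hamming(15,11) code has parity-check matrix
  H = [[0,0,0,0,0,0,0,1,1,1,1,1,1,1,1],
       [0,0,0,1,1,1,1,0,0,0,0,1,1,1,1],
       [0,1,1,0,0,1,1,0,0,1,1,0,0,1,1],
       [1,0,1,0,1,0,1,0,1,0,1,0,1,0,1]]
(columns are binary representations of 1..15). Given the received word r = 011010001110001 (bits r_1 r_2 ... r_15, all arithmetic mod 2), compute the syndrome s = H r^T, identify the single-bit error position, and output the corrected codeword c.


s = (0, 0, 1, 1)^T, error position = 3, corrected codeword c = 010010001110001

Compute s = H r^T mod 2 one row at a time:
  s_1 = 0 + 1 + 1 + 1 + 0 + 0 + 0 + 1 = 4 ≡ 0 (mod 2).
  s_2 = 0 + 1 + 0 + 0 + 0 + 0 + 0 + 1 = 2 ≡ 0 (mod 2).
  s_3 = 1 + 1 + 0 + 0 + 1 + 1 + 0 + 1 = 5 ≡ 1 (mod 2).
  s_4 = 0 + 1 + 1 + 0 + 1 + 1 + 0 + 1 = 5 ≡ 1 (mod 2).
s = (0, 0, 1, 1)^T — this equals column 3 of H (binary 0011), so error is at position 3.
Correct: flip bit 3 of r = 011010001110001 to get c = 010010001110001.


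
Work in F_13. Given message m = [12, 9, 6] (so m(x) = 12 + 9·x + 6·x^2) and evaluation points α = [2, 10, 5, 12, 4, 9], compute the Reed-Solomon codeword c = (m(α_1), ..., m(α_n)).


c = [2, 0, 12, 9, 1, 7]

Message polynomial: m(x) = 12 + 9·x + 6·x^2 (mod 13).
For each evaluation point α_i, compute m(α_i) mod 13:
  α_1 = 2: Horner steps 6 → 8 → 2, so m(2) = 2.
  α_2 = 10: Horner steps 6 → 4 → 0, so m(10) = 0.
  α_3 = 5: Horner steps 6 → 0 → 12, so m(5) = 12.
  α_4 = 12: Horner steps 6 → 3 → 9, so m(12) = 9.
  α_5 = 4: Horner steps 6 → 7 → 1, so m(4) = 1.
  α_6 = 9: Horner steps 6 → 11 → 7, so m(9) = 7.
Codeword c = [2, 0, 12, 9, 1, 7] ∈ F_13^6.


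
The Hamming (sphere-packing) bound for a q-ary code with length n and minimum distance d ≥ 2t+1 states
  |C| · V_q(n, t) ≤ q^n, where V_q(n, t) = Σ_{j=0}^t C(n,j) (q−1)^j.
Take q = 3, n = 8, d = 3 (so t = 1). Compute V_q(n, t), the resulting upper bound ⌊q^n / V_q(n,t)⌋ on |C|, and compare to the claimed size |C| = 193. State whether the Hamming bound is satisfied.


V_q(n, t) = 17, q^n = 6561, Hamming bound = 385, |C| = 193 ≤ bound (satisfied).

Step 1: Compute V_q(n, t) = Σ_{j=0}^1 C(n, j) (q−1)^j.
  j = 0: C(8,0)·(2)^0 = 1·1 = 1.
  j = 1: C(8,1)·(2)^1 = 8·2 = 16.
  V_q(n, t) = 1 + 16 = 17.
Step 2: q^n = 3^8 = 6561.
Step 3: Hamming bound ⌊q^n / V_q(n,t)⌋ = ⌊6561/17⌋ = 385.
Step 4: Compare |C| = 193 to 385: satisfied.
The claimed |C| lies below the Hamming bound.


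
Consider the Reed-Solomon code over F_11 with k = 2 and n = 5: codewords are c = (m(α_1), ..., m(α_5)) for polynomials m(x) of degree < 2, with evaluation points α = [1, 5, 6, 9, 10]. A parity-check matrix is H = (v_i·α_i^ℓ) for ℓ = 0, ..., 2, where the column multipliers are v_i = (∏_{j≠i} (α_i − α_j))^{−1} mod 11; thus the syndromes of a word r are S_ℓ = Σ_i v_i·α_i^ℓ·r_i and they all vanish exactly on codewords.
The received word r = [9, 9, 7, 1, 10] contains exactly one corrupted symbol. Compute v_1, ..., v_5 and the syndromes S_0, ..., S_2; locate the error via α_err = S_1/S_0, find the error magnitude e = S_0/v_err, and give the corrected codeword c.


S = (8, 8, 8), error at position 1, error magnitude e = 3, c = [6, 9, 7, 1, 10].

Step 1: column multipliers v_i = (∏_{j≠i}(α_i − α_j))^{−1} mod 11.
  i = 1 (α = 1): (1−5)(1−6)(1−9)(1−10) = (−4)·(−5)·(−8)·(−9) = 1440 ≡ 10, so v_1 = 10^{−1} = 10 (mod 11).
  i = 2 (α = 5): (5−1)(5−6)(5−9)(5−10) = 4·(−1)·(−4)·(−5) = −80 ≡ 8, so v_2 = 8^{−1} = 7 (mod 11).
  i = 3 (α = 6): (6−1)(6−5)(6−9)(6−10) = 5·1·(−3)·(−4) = 60 ≡ 5, so v_3 = 5^{−1} = 9 (mod 11).
  i = 4 (α = 9): (9−1)(9−5)(9−6)(9−10) = 8·4·3·(−1) = −96 ≡ 3, so v_4 = 3^{−1} = 4 (mod 11).
  i = 5 (α = 10): (10−1)(10−5)(10−6)(10−9) = 9·5·4·1 = 180 ≡ 4, so v_5 = 4^{−1} = 3 (mod 11).
  v = [10, 7, 9, 4, 3].
Step 2: syndromes of r = [9, 9, 7, 1, 10] (all sums mod 11).
  S_0 = Σ v_i r_i = 10·9 + 7·9 + 9·7 + 4·1 + 3·10 = 250 ≡ 8.
  S_1 = Σ v_i α_i r_i = 10·1·9 + 7·5·9 + 9·6·7 + 4·9·1 + 3·10·10 = 1119 ≡ 8.
  α_i^2 mod 11 = [1, 3, 3, 4, 1].
  S_2 = Σ v_i α_i^2 r_i = 10·1·9 + 7·3·9 + 9·3·7 + 4·4·1 + 3·1·10 = 514 ≡ 8.
  S = (8, 8, 8) ≠ 0, so r is not a codeword (an error is present).
Step 3: locate the error. For a single error e at position i, S_ℓ = v_i·e·α_i^ℓ, so α_err = S_1/S_0.
  S_0^{−1} = 8^{−1} = 7 (mod 11), so α_err = 8·7 = 56 ≡ 1 = α_1. Error position i = 1.
  Consistency check: S_2/S_1 = 8·7 = 56 ≡ 1 = α_err ✓ (single-error assumption holds).
Step 4: error magnitude e = S_0/v_1 = S_0·∏_{j≠1}(α_1 − α_j) = 8·10 = 80 ≡ 3 (mod 11).
Step 5: correct position 1: c_1 = r_1 − e = 9 − 3 ≡ 6 (mod 11). Hence c = [6, 9, 7, 1, 10].
  Check: interpolating c through the α_i gives m(x) = 8 + 9·x (degree < 2) with m(α_i) = c_i for every i, so c is indeed a codeword.


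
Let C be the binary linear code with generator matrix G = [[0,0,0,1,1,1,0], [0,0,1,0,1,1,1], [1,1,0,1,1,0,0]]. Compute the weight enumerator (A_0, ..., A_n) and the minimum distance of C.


Weight distribution: A_0 = 1, A_3 = 3, A_4 = 2, A_5 = 1, A_6 = 1. Minimum distance d = 3.

Enumerate all 2^3 = 8 messages m ∈ F_2^3.
For each, compute codeword c = mG in F_2^7, then tally its weight.
  m = 000 → c = 0000000, weight = 0.
  m = 100 → c = 0001110, weight = 3.
  m = 010 → c = 0010111, weight = 4.
  m = 110 → c = 0011001, weight = 3.
  m = 001 → c = 1101100, weight = 4.
  m = 101 → c = 1100010, weight = 3.
  m = 011 → c = 1111011, weight = 6.
  m = 111 → c = 1110101, weight = 5.
Tally weights:
  weight 0: 1 codewords.
  weight 3: 3 codewords.
  weight 4: 2 codewords.
  weight 5: 1 codewords.
  weight 6: 1 codewords.
Minimum distance d = smallest w > 0 with A_w > 0 = 3.
Sanity: Σ A_w = 8 = 2^3 = 8 ✓.


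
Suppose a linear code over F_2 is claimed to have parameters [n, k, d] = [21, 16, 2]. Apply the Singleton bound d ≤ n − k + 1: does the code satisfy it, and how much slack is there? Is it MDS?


Singleton RHS = n − k + 1 = 6, slack = 4, bound satisfied, not MDS.

Singleton bound: d ≤ n − k + 1.
Here n = 21, k = 16, so n − k + 1 = 6.
Given d = 2, check d ≤ 6: YES.
Slack = (n − k + 1) − d = 4.
The code is NOT MDS (slack = 4 > 0).
Description: the claimed parameters are [21, 16, 2]_2; such a code would be non-MDS.


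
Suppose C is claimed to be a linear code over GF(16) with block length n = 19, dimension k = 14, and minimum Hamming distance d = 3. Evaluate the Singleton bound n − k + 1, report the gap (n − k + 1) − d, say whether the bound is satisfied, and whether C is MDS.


Singleton RHS = n − k + 1 = 6, slack = 3, bound satisfied, not MDS.

Singleton bound: d ≤ n − k + 1.
Here n = 19, k = 14, so n − k + 1 = 6.
Given d = 3, check d ≤ 6: YES.
Slack = (n − k + 1) − d = 3.
The code is NOT MDS (slack = 3 > 0).
Description: the claimed parameters are [19, 14, 3]_16; such a code would be non-MDS.


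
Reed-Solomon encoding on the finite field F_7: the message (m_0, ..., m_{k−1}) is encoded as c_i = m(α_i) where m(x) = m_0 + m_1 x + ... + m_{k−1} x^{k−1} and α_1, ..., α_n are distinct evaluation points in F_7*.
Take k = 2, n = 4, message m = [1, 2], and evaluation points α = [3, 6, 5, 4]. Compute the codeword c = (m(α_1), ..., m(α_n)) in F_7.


c = [0, 6, 4, 2]

Message polynomial: m(x) = 1 + 2·x (mod 7).
For each evaluation point α_i, compute m(α_i) mod 7:
  α_1 = 3: Horner steps 2 → 0, so m(3) = 0.
  α_2 = 6: Horner steps 2 → 6, so m(6) = 6.
  α_3 = 5: Horner steps 2 → 4, so m(5) = 4.
  α_4 = 4: Horner steps 2 → 2, so m(4) = 2.
Codeword c = [0, 6, 4, 2] ∈ F_7^4.


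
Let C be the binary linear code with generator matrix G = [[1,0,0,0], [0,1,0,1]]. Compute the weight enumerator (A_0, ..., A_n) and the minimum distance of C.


Weight distribution: A_0 = 1, A_1 = 1, A_2 = 1, A_3 = 1. Minimum distance d = 1.

Enumerate all 2^2 = 4 messages m ∈ F_2^2.
For each, compute codeword c = mG in F_2^4, then tally its weight.
  m = 00 → c = 0000, weight = 0.
  m = 10 → c = 1000, weight = 1.
  m = 01 → c = 0101, weight = 2.
  m = 11 → c = 1101, weight = 3.
Tally weights:
  weight 0: 1 codewords.
  weight 1: 1 codewords.
  weight 2: 1 codewords.
  weight 3: 1 codewords.
Minimum distance d = smallest w > 0 with A_w > 0 = 1.
Sanity: Σ A_w = 4 = 2^2 = 4 ✓.


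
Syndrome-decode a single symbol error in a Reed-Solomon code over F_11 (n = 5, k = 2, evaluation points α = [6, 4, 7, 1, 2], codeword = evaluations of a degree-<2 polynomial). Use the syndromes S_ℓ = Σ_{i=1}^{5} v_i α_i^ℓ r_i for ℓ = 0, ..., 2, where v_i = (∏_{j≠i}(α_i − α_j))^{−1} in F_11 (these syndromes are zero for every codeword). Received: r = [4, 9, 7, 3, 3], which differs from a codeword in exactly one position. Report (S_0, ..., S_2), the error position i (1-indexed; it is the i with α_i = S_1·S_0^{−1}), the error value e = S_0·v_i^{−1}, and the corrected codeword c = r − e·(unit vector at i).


S = (7, 7, 7), error at position 4, error magnitude e = 3, c = [4, 9, 7, 0, 3].

Step 1: column multipliers v_i = (∏_{j≠i}(α_i − α_j))^{−1} mod 11.
  i = 1 (α = 6): (6−4)(6−7)(6−1)(6−2) = 2·(−1)·5·4 = −40 ≡ 4, so v_1 = 4^{−1} = 3 (mod 11).
  i = 2 (α = 4): (4−6)(4−7)(4−1)(4−2) = (−2)·(−3)·3·2 = 36 ≡ 3, so v_2 = 3^{−1} = 4 (mod 11).
  i = 3 (α = 7): (7−6)(7−4)(7−1)(7−2) = 1·3·6·5 = 90 ≡ 2, so v_3 = 2^{−1} = 6 (mod 11).
  i = 4 (α = 1): (1−6)(1−4)(1−7)(1−2) = (−5)·(−3)·(−6)·(−1) = 90 ≡ 2, so v_4 = 2^{−1} = 6 (mod 11).
  i = 5 (α = 2): (2−6)(2−4)(2−7)(2−1) = (−4)·(−2)·(−5)·1 = −40 ≡ 4, so v_5 = 4^{−1} = 3 (mod 11).
  v = [3, 4, 6, 6, 3].
Step 2: syndromes of r = [4, 9, 7, 3, 3] (all sums mod 11).
  S_0 = Σ v_i r_i = 3·4 + 4·9 + 6·7 + 6·3 + 3·3 = 117 ≡ 7.
  S_1 = Σ v_i α_i r_i = 3·6·4 + 4·4·9 + 6·7·7 + 6·1·3 + 3·2·3 = 546 ≡ 7.
  α_i^2 mod 11 = [3, 5, 5, 1, 4].
  S_2 = Σ v_i α_i^2 r_i = 3·3·4 + 4·5·9 + 6·5·7 + 6·1·3 + 3·4·3 = 480 ≡ 7.
  S = (7, 7, 7) ≠ 0, so r is not a codeword (an error is present).
Step 3: locate the error. For a single error e at position i, S_ℓ = v_i·e·α_i^ℓ, so α_err = S_1/S_0.
  S_0^{−1} = 7^{−1} = 8 (mod 11), so α_err = 7·8 = 56 ≡ 1 = α_4. Error position i = 4.
  Consistency check: S_2/S_1 = 7·8 = 56 ≡ 1 = α_err ✓ (single-error assumption holds).
Step 4: error magnitude e = S_0/v_4 = S_0·∏_{j≠4}(α_4 − α_j) = 7·2 = 14 ≡ 3 (mod 11).
Step 5: correct position 4: c_4 = r_4 − e = 3 − 3 ≡ 0 (mod 11). Hence c = [4, 9, 7, 0, 3].
  Check: interpolating c through the α_i gives m(x) = 8 + 3·x (degree < 2) with m(α_i) = c_i for every i, so c is indeed a codeword.


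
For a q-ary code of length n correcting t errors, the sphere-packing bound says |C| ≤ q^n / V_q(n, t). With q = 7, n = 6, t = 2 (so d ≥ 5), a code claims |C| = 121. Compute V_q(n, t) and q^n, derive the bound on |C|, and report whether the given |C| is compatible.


V_q(n, t) = 577, q^n = 117649, Hamming bound = 203, |C| = 121 ≤ bound (satisfied).

Step 1: Compute V_q(n, t) = Σ_{j=0}^2 C(n, j) (q−1)^j.
  j = 0: C(6,0)·(6)^0 = 1·1 = 1.
  j = 1: C(6,1)·(6)^1 = 6·6 = 36.
  j = 2: C(6,2)·(6)^2 = 15·36 = 540.
  V_q(n, t) = 1 + 36 + 540 = 577.
Step 2: q^n = 7^6 = 117649.
Step 3: Hamming bound ⌊q^n / V_q(n,t)⌋ = ⌊117649/577⌋ = 203.
Step 4: Compare |C| = 121 to 203: satisfied.
The claimed |C| lies below the Hamming bound.


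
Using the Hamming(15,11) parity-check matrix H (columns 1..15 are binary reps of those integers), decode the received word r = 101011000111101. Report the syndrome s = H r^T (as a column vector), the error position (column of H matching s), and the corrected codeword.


s = (1, 1, 1, 0)^T, error position = 14, corrected codeword c = 101011000111111

Compute s = H r^T mod 2 one row at a time:
  s_1 = 0 + 0 + 1 + 1 + 1 + 1 + 0 + 1 = 5 ≡ 1 (mod 2).
  s_2 = 0 + 1 + 1 + 0 + 1 + 1 + 0 + 1 = 5 ≡ 1 (mod 2).
  s_3 = 0 + 1 + 1 + 0 + 1 + 1 + 0 + 1 = 5 ≡ 1 (mod 2).
  s_4 = 1 + 1 + 1 + 0 + 0 + 1 + 1 + 1 = 6 ≡ 0 (mod 2).
s = (1, 1, 1, 0)^T — this equals column 14 of H (binary 1110), so error is at position 14.
Correct: flip bit 14 of r = 101011000111101 to get c = 101011000111111.


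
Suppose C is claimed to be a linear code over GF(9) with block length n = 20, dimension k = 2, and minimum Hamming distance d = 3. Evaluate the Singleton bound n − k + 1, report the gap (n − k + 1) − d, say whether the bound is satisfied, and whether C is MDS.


Singleton RHS = n − k + 1 = 19, slack = 16, bound satisfied, not MDS.

Singleton bound: d ≤ n − k + 1.
Here n = 20, k = 2, so n − k + 1 = 19.
Given d = 3, check d ≤ 19: YES.
Slack = (n − k + 1) − d = 16.
The code is NOT MDS (slack = 16 > 0).
Description: the claimed parameters are [20, 2, 3]_9; such a code would be non-MDS.


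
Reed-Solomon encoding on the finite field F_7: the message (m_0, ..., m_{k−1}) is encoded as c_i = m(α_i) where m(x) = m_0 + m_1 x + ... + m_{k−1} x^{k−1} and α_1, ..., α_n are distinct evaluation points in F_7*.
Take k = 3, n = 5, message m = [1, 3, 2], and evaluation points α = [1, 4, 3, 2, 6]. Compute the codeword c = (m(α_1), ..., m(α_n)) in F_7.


c = [6, 3, 0, 1, 0]

Message polynomial: m(x) = 1 + 3·x + 2·x^2 (mod 7).
For each evaluation point α_i, compute m(α_i) mod 7:
  α_1 = 1: Horner steps 2 → 5 → 6, so m(1) = 6.
  α_2 = 4: Horner steps 2 → 4 → 3, so m(4) = 3.
  α_3 = 3: Horner steps 2 → 2 → 0, so m(3) = 0.
  α_4 = 2: Horner steps 2 → 0 → 1, so m(2) = 1.
  α_5 = 6: Horner steps 2 → 1 → 0, so m(6) = 0.
Codeword c = [6, 3, 0, 1, 0] ∈ F_7^5.


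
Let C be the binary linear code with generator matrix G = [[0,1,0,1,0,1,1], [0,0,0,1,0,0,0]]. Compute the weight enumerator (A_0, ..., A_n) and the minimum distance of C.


Weight distribution: A_0 = 1, A_1 = 1, A_3 = 1, A_4 = 1. Minimum distance d = 1.

Enumerate all 2^2 = 4 messages m ∈ F_2^2.
For each, compute codeword c = mG in F_2^7, then tally its weight.
  m = 00 → c = 0000000, weight = 0.
  m = 10 → c = 0101011, weight = 4.
  m = 01 → c = 0001000, weight = 1.
  m = 11 → c = 0100011, weight = 3.
Tally weights:
  weight 0: 1 codewords.
  weight 1: 1 codewords.
  weight 3: 1 codewords.
  weight 4: 1 codewords.
Minimum distance d = smallest w > 0 with A_w > 0 = 1.
Sanity: Σ A_w = 4 = 2^2 = 4 ✓.


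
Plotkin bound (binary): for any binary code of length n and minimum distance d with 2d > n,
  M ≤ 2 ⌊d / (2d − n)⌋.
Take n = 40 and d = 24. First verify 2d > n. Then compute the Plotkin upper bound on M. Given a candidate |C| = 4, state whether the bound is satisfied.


Plotkin bound M ≤ 6; given |C| = 4 ≤ bound (satisfied).

Check applicability: 2d = 48, n = 40.
2d − n = 8 > 0, so Plotkin applies.
Compute d/(2d−n) = 24/8 ≈ 3.0000.
⌊d/(2d−n)⌋ = 3.
Plotkin bound: M ≤ 2·3 = 6.
Given |C| = 4, check: satisfied.
This |C| is below the Plotkin bound.


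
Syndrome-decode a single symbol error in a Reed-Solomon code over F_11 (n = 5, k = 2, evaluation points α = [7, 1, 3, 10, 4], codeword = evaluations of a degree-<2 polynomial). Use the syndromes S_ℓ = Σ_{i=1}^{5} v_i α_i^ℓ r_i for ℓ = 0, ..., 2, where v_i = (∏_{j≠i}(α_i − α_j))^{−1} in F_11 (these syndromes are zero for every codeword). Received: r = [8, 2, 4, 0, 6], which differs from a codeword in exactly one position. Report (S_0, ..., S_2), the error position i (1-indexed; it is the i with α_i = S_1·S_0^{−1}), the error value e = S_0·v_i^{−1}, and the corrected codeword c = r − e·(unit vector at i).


S = (10, 7, 6), error at position 5, error magnitude e = 1, c = [8, 2, 4, 0, 5].

Step 1: column multipliers v_i = (∏_{j≠i}(α_i − α_j))^{−1} mod 11.
  i = 1 (α = 7): (7−1)(7−3)(7−10)(7−4) = 6·4·(−3)·3 = −216 ≡ 4, so v_1 = 4^{−1} = 3 (mod 11).
  i = 2 (α = 1): (1−7)(1−3)(1−10)(1−4) = (−6)·(−2)·(−9)·(−3) = 324 ≡ 5, so v_2 = 5^{−1} = 9 (mod 11).
  i = 3 (α = 3): (3−7)(3−1)(3−10)(3−4) = (−4)·2·(−7)·(−1) = −56 ≡ 10, so v_3 = 10^{−1} = 10 (mod 11).
  i = 4 (α = 10): (10−7)(10−1)(10−3)(10−4) = 3·9·7·6 = 1134 ≡ 1, so v_4 = 1^{−1} = 1 (mod 11).
  i = 5 (α = 4): (4−7)(4−1)(4−3)(4−10) = (−3)·3·1·(−6) = 54 ≡ 10, so v_5 = 10^{−1} = 10 (mod 11).
  v = [3, 9, 10, 1, 10].
Step 2: syndromes of r = [8, 2, 4, 0, 6] (all sums mod 11).
  S_0 = Σ v_i r_i = 3·8 + 9·2 + 10·4 + 1·0 + 10·6 = 142 ≡ 10.
  S_1 = Σ v_i α_i r_i = 3·7·8 + 9·1·2 + 10·3·4 + 1·10·0 + 10·4·6 = 546 ≡ 7.
  α_i^2 mod 11 = [5, 1, 9, 1, 5].
  S_2 = Σ v_i α_i^2 r_i = 3·5·8 + 9·1·2 + 10·9·4 + 1·1·0 + 10·5·6 = 798 ≡ 6.
  S = (10, 7, 6) ≠ 0, so r is not a codeword (an error is present).
Step 3: locate the error. For a single error e at position i, S_ℓ = v_i·e·α_i^ℓ, so α_err = S_1/S_0.
  S_0^{−1} = 10^{−1} = 10 (mod 11), so α_err = 7·10 = 70 ≡ 4 = α_5. Error position i = 5.
  Consistency check: S_2/S_1 = 6·8 = 48 ≡ 4 = α_err ✓ (single-error assumption holds).
Step 4: error magnitude e = S_0/v_5 = S_0·∏_{j≠5}(α_5 − α_j) = 10·10 = 100 ≡ 1 (mod 11).
Step 5: correct position 5: c_5 = r_5 − e = 6 − 1 ≡ 5 (mod 11). Hence c = [8, 2, 4, 0, 5].
  Check: interpolating c through the α_i gives m(x) = 1 + 1·x (degree < 2) with m(α_i) = c_i for every i, so c is indeed a codeword.


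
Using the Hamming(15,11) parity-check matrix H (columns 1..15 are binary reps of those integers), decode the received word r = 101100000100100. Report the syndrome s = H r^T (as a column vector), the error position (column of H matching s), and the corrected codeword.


s = (0, 0, 0, 1)^T, error position = 1, corrected codeword c = 001100000100100

Compute s = H r^T mod 2 one row at a time:
  s_1 = 0 + 0 + 1 + 0 + 0 + 1 + 0 + 0 = 2 ≡ 0 (mod 2).
  s_2 = 1 + 0 + 0 + 0 + 0 + 1 + 0 + 0 = 2 ≡ 0 (mod 2).
  s_3 = 0 + 1 + 0 + 0 + 1 + 0 + 0 + 0 = 2 ≡ 0 (mod 2).
  s_4 = 1 + 1 + 0 + 0 + 0 + 0 + 1 + 0 = 3 ≡ 1 (mod 2).
s = (0, 0, 0, 1)^T — this equals column 1 of H (binary 0001), so error is at position 1.
Correct: flip bit 1 of r = 101100000100100 to get c = 001100000100100.


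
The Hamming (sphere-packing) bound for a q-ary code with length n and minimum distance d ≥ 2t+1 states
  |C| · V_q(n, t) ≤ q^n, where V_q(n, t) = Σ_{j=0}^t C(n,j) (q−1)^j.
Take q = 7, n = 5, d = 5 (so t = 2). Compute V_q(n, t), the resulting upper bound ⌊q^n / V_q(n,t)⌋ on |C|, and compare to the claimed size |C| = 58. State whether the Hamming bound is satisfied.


V_q(n, t) = 391, q^n = 16807, Hamming bound = 42, |C| = 58 > bound (violated).

Step 1: Compute V_q(n, t) = Σ_{j=0}^2 C(n, j) (q−1)^j.
  j = 0: C(5,0)·(6)^0 = 1·1 = 1.
  j = 1: C(5,1)·(6)^1 = 5·6 = 30.
  j = 2: C(5,2)·(6)^2 = 10·36 = 360.
  V_q(n, t) = 1 + 30 + 360 = 391.
Step 2: q^n = 7^5 = 16807.
Step 3: Hamming bound ⌊q^n / V_q(n,t)⌋ = ⌊16807/391⌋ = 42.
Step 4: Compare |C| = 58 to 42: violated.
The claimed |C| lies above the Hamming bound, so no 7-ary code of length 5 with d ≥ 5 can have 58 codewords.


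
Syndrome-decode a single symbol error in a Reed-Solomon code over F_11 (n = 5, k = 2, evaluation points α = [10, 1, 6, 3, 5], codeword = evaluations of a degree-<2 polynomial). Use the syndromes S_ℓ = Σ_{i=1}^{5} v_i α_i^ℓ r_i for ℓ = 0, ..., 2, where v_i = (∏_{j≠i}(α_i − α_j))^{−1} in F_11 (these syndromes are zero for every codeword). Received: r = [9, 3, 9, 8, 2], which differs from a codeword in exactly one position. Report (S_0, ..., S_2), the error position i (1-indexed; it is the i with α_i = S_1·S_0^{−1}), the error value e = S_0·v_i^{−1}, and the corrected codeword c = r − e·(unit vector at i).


S = (9, 10, 5), error at position 3, error magnitude e = 10, c = [9, 3, 10, 8, 2].

Step 1: column multipliers v_i = (∏_{j≠i}(α_i − α_j))^{−1} mod 11.
  i = 1 (α = 10): (10−1)(10−6)(10−3)(10−5) = 9·4·7·5 = 1260 ≡ 6, so v_1 = 6^{−1} = 2 (mod 11).
  i = 2 (α = 1): (1−10)(1−6)(1−3)(1−5) = (−9)·(−5)·(−2)·(−4) = 360 ≡ 8, so v_2 = 8^{−1} = 7 (mod 11).
  i = 3 (α = 6): (6−10)(6−1)(6−3)(6−5) = (−4)·5·3·1 = −60 ≡ 6, so v_3 = 6^{−1} = 2 (mod 11).
  i = 4 (α = 3): (3−10)(3−1)(3−6)(3−5) = (−7)·2·(−3)·(−2) = −84 ≡ 4, so v_4 = 4^{−1} = 3 (mod 11).
  i = 5 (α = 5): (5−10)(5−1)(5−6)(5−3) = (−5)·4·(−1)·2 = 40 ≡ 7, so v_5 = 7^{−1} = 8 (mod 11).
  v = [2, 7, 2, 3, 8].
Step 2: syndromes of r = [9, 3, 9, 8, 2] (all sums mod 11).
  S_0 = Σ v_i r_i = 2·9 + 7·3 + 2·9 + 3·8 + 8·2 = 97 ≡ 9.
  S_1 = Σ v_i α_i r_i = 2·10·9 + 7·1·3 + 2·6·9 + 3·3·8 + 8·5·2 = 461 ≡ 10.
  α_i^2 mod 11 = [1, 1, 3, 9, 3].
  S_2 = Σ v_i α_i^2 r_i = 2·1·9 + 7·1·3 + 2·3·9 + 3·9·8 + 8·3·2 = 357 ≡ 5.
  S = (9, 10, 5) ≠ 0, so r is not a codeword (an error is present).
Step 3: locate the error. For a single error e at position i, S_ℓ = v_i·e·α_i^ℓ, so α_err = S_1/S_0.
  S_0^{−1} = 9^{−1} = 5 (mod 11), so α_err = 10·5 = 50 ≡ 6 = α_3. Error position i = 3.
  Consistency check: S_2/S_1 = 5·10 = 50 ≡ 6 = α_err ✓ (single-error assumption holds).
Step 4: error magnitude e = S_0/v_3 = S_0·∏_{j≠3}(α_3 − α_j) = 9·6 = 54 ≡ 10 (mod 11).
Step 5: correct position 3: c_3 = r_3 − e = 9 − 10 ≡ 10 (mod 11). Hence c = [9, 3, 10, 8, 2].
  Check: interpolating c through the α_i gives m(x) = 6 + 8·x (degree < 2) with m(α_i) = c_i for every i, so c is indeed a codeword.
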